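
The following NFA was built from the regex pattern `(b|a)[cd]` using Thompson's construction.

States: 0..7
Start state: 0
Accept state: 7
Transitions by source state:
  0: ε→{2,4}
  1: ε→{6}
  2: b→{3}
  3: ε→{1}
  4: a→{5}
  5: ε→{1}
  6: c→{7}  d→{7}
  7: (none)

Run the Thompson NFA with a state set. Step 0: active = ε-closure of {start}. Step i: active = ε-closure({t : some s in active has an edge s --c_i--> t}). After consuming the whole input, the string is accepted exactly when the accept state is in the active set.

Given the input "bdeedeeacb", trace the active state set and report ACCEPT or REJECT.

S₀ = ε-closure({0}) = {0,2,4}
'b' @ 1: {1,3,6}
'd' @ 2: {7}  ✓accept
'e' @ 3: {}  — dead — no transitions
rest 'edeeacb' ignored (set empty)
final: {}; accept 7 not in set

Answer: REJECT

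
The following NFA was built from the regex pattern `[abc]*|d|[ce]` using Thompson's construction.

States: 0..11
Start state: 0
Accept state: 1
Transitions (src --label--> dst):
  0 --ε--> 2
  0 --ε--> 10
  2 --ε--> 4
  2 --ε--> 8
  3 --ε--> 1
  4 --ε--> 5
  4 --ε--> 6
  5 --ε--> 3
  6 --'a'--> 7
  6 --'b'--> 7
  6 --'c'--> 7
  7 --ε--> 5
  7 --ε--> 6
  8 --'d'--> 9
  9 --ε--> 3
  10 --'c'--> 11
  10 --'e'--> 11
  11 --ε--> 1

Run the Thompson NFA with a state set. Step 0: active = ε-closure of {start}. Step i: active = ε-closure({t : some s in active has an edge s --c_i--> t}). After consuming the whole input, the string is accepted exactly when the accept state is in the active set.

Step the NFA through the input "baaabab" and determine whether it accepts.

Answer: ACCEPT

Derivation:
initial (ε-close {0}): {0,1,2,3,4,5,6,8,10}
'b' @ 1: {1,3,5,6,7}  (accept∈set)
'a' @ 2: {1,3,5,6,7}  (accept∈set)
'a' @ 3: {1,3,5,6,7}  (accept∈set)
'a' @ 4: {1,3,5,6,7}  (accept∈set)
'b' @ 5: {1,3,5,6,7}  (accept∈set)
'a' @ 6: {1,3,5,6,7}  (accept∈set)
'b' @ 7: {1,3,5,6,7}  (accept∈set)
end set {1,3,5,6,7} — state 1 in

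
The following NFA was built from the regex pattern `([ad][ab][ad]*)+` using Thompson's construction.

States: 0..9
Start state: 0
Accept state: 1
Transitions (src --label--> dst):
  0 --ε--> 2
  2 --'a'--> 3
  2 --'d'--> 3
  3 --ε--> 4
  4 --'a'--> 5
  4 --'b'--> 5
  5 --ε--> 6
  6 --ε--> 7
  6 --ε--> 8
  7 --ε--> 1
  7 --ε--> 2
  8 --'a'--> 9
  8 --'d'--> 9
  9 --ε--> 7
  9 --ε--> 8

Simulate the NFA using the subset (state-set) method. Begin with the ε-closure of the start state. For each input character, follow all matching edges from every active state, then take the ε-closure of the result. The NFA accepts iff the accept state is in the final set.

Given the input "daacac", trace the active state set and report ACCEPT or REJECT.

Answer: REJECT

Trace:
initial (ε-close {0}): {0,2}
'd' @ 1: {3,4}
'a' @ 2: {1,2,5,6,7,8}  [accepting]
'a' @ 3: {1,2,3,4,7,8,9}  [accepting]
'c' @ 4: {}  — dead — no transitions
rest 'ac' ignored (set empty)
after full input: {}  (accept=1 not in)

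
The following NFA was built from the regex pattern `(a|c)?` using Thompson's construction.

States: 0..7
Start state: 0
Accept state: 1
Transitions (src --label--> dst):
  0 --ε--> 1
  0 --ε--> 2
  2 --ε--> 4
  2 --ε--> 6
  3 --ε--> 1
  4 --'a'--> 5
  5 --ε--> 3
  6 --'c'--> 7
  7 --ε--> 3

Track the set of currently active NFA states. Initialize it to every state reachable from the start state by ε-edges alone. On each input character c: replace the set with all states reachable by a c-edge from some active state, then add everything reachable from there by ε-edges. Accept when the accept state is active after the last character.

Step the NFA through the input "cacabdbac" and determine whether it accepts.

Answer: REJECT

Steps:
initial (ε-close {0}): {0,1,2,4,6}
'c' @ 1: {1,3,7}  (accept∈set)
'a' @ 2: {}  — state set empty
rest 'cabdbac' ignored (set empty)
after full input: {}  (accept=1 not in)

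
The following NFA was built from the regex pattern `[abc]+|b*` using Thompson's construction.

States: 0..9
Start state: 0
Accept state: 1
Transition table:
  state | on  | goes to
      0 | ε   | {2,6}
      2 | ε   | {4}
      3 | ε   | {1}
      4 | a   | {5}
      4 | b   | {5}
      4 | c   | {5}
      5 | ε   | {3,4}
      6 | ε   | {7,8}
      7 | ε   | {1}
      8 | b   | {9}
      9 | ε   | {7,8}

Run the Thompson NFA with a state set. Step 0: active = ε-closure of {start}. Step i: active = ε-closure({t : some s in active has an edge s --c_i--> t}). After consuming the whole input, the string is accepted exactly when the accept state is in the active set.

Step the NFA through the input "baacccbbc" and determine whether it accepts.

Answer: ACCEPT

Trace:
S₀ = ε-closure({0}) = {0,1,2,4,6,7,8}
'b' @ 1: {1,3,4,5,7,8,9}  (accept∈set)
'a' @ 2: {1,3,4,5}  (accept∈set)
'a' @ 3: {1,3,4,5}  (accept∈set)
'c' @ 4: {1,3,4,5}  (accept∈set)
'c' @ 5: {1,3,4,5}  (accept∈set)
'c' @ 6: {1,3,4,5}  (accept∈set)
'b' @ 7: {1,3,4,5}  (accept∈set)
'b' @ 8: {1,3,4,5}  (accept∈set)
'c' @ 9: {1,3,4,5}  (accept∈set)
after full input: {1,3,4,5}  (accept=1 in)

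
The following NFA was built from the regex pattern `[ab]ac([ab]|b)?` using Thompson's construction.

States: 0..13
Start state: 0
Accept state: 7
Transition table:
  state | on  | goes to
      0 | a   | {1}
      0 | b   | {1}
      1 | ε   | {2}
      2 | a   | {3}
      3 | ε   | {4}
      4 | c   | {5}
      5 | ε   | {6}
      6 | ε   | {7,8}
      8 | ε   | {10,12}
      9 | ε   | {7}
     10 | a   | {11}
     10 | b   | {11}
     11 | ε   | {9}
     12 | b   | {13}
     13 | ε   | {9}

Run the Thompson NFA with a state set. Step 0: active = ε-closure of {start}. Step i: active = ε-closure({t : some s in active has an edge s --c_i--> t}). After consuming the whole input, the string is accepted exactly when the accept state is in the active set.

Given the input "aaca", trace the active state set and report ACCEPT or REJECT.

Answer: ACCEPT

Trace:
S₀ = ε-closure({0}) = {0}
'a' @ 1: {1,2}
'a' @ 2: {3,4}
'c' @ 3: {5,6,7,8,10,12}  (accept∈set)
'a' @ 4: {7,9,11}  (accept∈set)
end set {7,9,11} — state 7 in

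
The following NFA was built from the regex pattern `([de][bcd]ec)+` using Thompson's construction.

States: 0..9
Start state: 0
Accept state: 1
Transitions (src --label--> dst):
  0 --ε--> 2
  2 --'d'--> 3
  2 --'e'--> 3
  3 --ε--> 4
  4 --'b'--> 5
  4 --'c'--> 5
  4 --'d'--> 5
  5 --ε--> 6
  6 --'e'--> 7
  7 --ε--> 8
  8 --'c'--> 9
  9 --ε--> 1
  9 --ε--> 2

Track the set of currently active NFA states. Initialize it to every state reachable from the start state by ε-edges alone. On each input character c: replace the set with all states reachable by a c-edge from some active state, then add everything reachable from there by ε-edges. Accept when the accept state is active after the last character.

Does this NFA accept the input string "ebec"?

Answer: ACCEPT

Steps:
start: ε-closure({0}) = {0,2}
'e' @ 1: {3,4}
'b' @ 2: {5,6}
'e' @ 3: {7,8}
'c' @ 4: {1,2,9}  [accepting]
end set {1,2,9} — state 1 in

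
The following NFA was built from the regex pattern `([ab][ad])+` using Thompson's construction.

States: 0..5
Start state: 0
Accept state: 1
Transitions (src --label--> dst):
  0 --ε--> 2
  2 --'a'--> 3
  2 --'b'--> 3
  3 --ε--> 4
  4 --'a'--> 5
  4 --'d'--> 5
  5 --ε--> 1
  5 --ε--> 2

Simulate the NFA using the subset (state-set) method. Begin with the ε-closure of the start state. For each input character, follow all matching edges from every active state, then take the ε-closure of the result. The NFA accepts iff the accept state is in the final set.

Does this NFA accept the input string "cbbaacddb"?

initial (ε-close {0}): {0,2}
'c' @ 1: {}  — dead — no transitions
rest 'bbaacddb' ignored (set empty)
end set {} — state 1 not in

Answer: REJECT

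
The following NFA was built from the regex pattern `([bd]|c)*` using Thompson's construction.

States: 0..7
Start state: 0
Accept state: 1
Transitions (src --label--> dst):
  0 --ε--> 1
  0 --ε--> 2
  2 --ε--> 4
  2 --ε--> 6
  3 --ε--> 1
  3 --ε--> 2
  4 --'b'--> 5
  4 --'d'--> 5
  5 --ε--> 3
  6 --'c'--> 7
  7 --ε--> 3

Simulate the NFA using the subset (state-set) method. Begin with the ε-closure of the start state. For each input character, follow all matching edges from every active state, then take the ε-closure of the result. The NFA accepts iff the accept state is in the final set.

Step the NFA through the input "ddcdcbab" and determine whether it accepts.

Answer: REJECT

Steps:
S₀ = ε-closure({0}) = {0,1,2,4,6}
'd' @ 1: {1,2,3,4,5,6}  (accept∈set)
'd' @ 2: {1,2,3,4,5,6}  (accept∈set)
'c' @ 3: {1,2,3,4,6,7}  (accept∈set)
'd' @ 4: {1,2,3,4,5,6}  (accept∈set)
'c' @ 5: {1,2,3,4,6,7}  (accept∈set)
'b' @ 6: {1,2,3,4,5,6}  (accept∈set)
'a' @ 7: {}  — state set empty
rest 'b' ignored (set empty)
after full input: {}  (accept=1 not in)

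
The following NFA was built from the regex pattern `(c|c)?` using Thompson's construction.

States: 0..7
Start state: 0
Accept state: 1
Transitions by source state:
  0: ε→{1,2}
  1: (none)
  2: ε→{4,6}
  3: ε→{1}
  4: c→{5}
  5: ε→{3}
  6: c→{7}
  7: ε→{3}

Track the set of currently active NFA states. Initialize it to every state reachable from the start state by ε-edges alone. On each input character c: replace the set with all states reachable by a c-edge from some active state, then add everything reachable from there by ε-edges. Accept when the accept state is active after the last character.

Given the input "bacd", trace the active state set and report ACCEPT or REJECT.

Answer: REJECT

Trace:
start: ε-closure({0}) = {0,1,2,4,6}
'b' @ 1: {}  — dead — no transitions
rest 'acd' ignored (set empty)
final: {}; accept 1 not in set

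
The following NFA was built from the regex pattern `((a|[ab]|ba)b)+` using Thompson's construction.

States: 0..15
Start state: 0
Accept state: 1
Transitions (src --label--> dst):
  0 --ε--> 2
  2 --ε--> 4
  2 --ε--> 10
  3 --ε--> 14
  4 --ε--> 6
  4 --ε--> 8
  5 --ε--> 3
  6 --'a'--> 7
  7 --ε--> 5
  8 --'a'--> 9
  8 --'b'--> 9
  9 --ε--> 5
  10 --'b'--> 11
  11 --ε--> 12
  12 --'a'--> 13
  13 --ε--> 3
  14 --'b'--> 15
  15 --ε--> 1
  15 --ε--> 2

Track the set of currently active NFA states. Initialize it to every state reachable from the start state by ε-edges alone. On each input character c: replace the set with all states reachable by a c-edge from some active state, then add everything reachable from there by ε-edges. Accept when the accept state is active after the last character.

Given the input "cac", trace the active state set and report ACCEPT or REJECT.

start: ε-closure({0}) = {0,2,4,6,8,10}
'c' @ 1: {}  — no active states
rest 'ac' ignored (set empty)
end set {} — state 1 not in

Answer: REJECT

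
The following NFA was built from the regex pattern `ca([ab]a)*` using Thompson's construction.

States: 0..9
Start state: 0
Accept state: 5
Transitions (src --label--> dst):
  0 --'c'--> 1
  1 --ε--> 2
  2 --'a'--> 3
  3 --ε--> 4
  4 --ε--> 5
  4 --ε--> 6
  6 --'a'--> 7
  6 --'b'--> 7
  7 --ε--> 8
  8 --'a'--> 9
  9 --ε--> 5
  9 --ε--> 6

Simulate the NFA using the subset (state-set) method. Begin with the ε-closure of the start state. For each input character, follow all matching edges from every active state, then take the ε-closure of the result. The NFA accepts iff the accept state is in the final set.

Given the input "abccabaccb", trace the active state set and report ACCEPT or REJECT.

Answer: REJECT

Trace:
S₀ = ε-closure({0}) = {0}
'a' @ 1: {}  — state set empty
rest 'bccabaccb' ignored (set empty)
end set {} — state 5 not in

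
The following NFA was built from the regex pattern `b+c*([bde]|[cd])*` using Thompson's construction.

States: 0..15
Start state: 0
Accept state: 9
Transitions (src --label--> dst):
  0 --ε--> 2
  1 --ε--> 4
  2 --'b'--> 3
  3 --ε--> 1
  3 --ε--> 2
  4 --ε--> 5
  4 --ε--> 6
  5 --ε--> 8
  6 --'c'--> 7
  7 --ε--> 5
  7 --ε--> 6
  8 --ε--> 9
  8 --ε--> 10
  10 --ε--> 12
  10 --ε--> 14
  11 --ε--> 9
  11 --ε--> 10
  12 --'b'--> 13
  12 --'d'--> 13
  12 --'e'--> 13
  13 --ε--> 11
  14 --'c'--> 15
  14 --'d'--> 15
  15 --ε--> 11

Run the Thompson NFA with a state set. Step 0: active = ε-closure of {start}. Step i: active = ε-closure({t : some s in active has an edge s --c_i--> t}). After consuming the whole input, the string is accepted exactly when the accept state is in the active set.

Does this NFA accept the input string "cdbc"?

Answer: REJECT

Derivation:
initial (ε-close {0}): {0,2}
'c' @ 1: {}  — dead — no transitions
rest 'dbc' ignored (set empty)
end set {} — state 9 not in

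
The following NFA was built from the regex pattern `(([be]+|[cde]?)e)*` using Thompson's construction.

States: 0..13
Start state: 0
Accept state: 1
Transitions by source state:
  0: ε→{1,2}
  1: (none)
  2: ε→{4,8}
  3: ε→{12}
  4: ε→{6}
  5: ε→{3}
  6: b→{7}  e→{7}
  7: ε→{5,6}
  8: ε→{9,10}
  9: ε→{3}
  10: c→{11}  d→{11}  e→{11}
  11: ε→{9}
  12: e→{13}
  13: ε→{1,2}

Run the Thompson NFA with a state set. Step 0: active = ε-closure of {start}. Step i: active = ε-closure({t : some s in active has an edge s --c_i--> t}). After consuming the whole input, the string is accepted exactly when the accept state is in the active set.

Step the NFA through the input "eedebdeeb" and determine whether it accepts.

Answer: REJECT

Steps:
initial (ε-close {0}): {0,1,2,3,4,6,8,9,10,12}
'e' @ 1: {1,2,3,4,5,6,7,8,9,10,11,12,13}  [accepting]
'e' @ 2: {1,2,3,4,5,6,7,8,9,10,11,12,13}  [accepting]
'd' @ 3: {3,9,11,12}
'e' @ 4: {1,2,3,4,6,8,9,10,12,13}  [accepting]
'b' @ 5: {3,5,6,7,12}
'd' @ 6: {}  — dead — no transitions
rest 'eeb' ignored (set empty)
end set {} — state 1 not in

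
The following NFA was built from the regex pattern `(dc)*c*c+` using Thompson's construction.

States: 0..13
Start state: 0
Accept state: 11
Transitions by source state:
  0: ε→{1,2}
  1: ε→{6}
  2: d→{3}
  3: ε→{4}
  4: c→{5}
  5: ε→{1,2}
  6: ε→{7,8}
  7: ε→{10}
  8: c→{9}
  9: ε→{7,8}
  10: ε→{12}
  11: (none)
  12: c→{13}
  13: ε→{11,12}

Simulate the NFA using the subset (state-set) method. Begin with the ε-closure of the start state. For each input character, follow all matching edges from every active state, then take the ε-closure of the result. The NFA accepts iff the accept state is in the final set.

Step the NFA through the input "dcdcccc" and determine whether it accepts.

initial (ε-close {0}): {0,1,2,6,7,8,10,12}
'd' @ 1: {3,4}
'c' @ 2: {1,2,5,6,7,8,10,12}
'd' @ 3: {3,4}
'c' @ 4: {1,2,5,6,7,8,10,12}
'c' @ 5: {7,8,9,10,11,12,13}  [accepting]
'c' @ 6: {7,8,9,10,11,12,13}  [accepting]
'c' @ 7: {7,8,9,10,11,12,13}  [accepting]
after full input: {7,8,9,10,11,12,13}  (accept=11 in)

Answer: ACCEPT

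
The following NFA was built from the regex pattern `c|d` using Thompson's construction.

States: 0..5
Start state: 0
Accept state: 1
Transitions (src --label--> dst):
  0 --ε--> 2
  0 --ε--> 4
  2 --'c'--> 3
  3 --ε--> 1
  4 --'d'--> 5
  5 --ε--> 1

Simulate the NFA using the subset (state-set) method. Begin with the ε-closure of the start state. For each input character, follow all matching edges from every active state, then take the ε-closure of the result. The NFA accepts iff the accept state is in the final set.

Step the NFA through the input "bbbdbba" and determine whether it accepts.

Answer: REJECT

Trace:
S₀ = ε-closure({0}) = {0,2,4}
'b' @ 1: {}  — no active states
rest 'bbdbba' ignored (set empty)
final: {}; accept 1 not in set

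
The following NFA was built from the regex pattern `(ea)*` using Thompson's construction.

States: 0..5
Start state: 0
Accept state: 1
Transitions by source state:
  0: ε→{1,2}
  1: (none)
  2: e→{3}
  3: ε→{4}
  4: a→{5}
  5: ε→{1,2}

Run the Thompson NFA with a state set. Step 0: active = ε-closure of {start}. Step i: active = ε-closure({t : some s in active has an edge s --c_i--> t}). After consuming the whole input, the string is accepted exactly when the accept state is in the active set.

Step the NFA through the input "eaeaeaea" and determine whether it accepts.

Answer: ACCEPT

Steps:
start: ε-closure({0}) = {0,1,2}
'e' @ 1: {3,4}
'a' @ 2: {1,2,5}  [accepting]
'e' @ 3: {3,4}
'a' @ 4: {1,2,5}  [accepting]
'e' @ 5: {3,4}
'a' @ 6: {1,2,5}  [accepting]
'e' @ 7: {3,4}
'a' @ 8: {1,2,5}  [accepting]
after full input: {1,2,5}  (accept=1 in)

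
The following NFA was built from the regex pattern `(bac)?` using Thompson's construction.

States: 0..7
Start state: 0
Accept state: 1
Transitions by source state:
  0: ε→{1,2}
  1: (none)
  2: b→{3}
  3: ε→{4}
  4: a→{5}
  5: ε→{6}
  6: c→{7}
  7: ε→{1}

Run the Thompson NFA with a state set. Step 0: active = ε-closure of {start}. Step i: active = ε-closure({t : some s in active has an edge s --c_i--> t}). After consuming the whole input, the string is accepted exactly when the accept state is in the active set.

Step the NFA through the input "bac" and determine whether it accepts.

start: ε-closure({0}) = {0,1,2}
'b' @ 1: {3,4}
'a' @ 2: {5,6}
'c' @ 3: {1,7}  (accept∈set)
final: {1,7}; accept 1 in set

Answer: ACCEPT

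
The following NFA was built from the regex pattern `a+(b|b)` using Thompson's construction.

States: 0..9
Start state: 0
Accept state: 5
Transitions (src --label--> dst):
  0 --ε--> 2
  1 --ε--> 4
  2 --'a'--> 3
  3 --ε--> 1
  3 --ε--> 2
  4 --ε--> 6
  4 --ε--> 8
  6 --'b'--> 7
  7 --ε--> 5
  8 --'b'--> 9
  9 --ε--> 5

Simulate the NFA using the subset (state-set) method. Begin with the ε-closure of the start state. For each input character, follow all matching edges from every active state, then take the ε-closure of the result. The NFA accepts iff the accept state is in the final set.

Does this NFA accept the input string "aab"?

Answer: ACCEPT

Steps:
S₀ = ε-closure({0}) = {0,2}
'a' @ 1: {1,2,3,4,6,8}
'a' @ 2: {1,2,3,4,6,8}
'b' @ 3: {5,7,9}  (accept∈set)
final: {5,7,9}; accept 5 in set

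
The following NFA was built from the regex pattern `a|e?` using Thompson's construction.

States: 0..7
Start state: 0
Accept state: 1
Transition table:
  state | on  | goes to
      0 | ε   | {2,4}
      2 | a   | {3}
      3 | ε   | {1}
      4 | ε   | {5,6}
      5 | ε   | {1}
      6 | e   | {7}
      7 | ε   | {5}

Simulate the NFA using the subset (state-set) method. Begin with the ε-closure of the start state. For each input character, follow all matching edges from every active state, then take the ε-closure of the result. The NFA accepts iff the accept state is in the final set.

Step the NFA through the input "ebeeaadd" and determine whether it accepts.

Answer: REJECT

Steps:
start: ε-closure({0}) = {0,1,2,4,5,6}
'e' @ 1: {1,5,7}  (accept∈set)
'b' @ 2: {}  — state set empty
rest 'eeaadd' ignored (set empty)
after full input: {}  (accept=1 not in)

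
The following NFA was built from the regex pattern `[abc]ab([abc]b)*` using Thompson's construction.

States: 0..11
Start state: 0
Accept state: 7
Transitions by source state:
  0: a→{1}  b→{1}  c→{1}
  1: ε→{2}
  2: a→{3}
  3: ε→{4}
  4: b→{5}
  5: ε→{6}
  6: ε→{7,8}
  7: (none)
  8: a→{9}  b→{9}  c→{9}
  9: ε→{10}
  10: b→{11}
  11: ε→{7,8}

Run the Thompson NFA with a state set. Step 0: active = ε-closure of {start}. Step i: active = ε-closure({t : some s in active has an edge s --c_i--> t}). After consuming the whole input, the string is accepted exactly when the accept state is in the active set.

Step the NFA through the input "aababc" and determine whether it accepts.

Answer: REJECT

Derivation:
S₀ = ε-closure({0}) = {0}
'a' @ 1: {1,2}
'a' @ 2: {3,4}
'b' @ 3: {5,6,7,8}  (accept∈set)
'a' @ 4: {9,10}
'b' @ 5: {7,8,11}  (accept∈set)
'c' @ 6: {9,10}
end set {9,10} — state 7 not in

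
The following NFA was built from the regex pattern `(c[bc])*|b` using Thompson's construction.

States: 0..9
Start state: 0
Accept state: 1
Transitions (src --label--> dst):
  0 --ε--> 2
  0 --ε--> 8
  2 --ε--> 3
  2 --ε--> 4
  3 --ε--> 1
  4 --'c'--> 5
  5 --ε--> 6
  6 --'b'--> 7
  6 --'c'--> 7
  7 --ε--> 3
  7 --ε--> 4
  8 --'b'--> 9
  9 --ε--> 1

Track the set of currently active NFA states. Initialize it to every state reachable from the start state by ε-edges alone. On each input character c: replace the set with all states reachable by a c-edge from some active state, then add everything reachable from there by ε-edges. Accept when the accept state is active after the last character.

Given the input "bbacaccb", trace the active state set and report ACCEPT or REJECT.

Answer: REJECT

Trace:
start: ε-closure({0}) = {0,1,2,3,4,8}
'b' @ 1: {1,9}  (accept∈set)
'b' @ 2: {}  — state set empty
rest 'acaccb' ignored (set empty)
final: {}; accept 1 not in set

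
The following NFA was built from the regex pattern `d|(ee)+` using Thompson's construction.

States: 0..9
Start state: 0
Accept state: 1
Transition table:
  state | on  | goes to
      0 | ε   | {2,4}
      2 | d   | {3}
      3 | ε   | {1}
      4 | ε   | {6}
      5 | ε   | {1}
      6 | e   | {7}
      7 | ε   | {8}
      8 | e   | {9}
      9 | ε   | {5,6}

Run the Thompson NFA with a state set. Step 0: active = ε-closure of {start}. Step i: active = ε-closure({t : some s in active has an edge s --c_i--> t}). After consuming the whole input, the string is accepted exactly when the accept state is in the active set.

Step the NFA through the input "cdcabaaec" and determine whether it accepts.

Answer: REJECT

Trace:
initial (ε-close {0}): {0,2,4,6}
'c' @ 1: {}  — no active states
rest 'dcabaaec' ignored (set empty)
final: {}; accept 1 not in set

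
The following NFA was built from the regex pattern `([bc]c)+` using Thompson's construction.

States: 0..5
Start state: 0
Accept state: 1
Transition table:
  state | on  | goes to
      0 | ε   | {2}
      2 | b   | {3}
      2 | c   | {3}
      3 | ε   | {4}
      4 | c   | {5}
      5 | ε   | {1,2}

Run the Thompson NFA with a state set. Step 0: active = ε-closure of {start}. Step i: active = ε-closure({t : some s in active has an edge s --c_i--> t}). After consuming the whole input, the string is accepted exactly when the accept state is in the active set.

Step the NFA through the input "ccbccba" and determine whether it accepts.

Answer: REJECT

Trace:
S₀ = ε-closure({0}) = {0,2}
'c' @ 1: {3,4}
'c' @ 2: {1,2,5}  ✓accept
'b' @ 3: {3,4}
'c' @ 4: {1,2,5}  ✓accept
'c' @ 5: {3,4}
'b' @ 6: {}  — no active states
rest 'a' ignored (set empty)
after full input: {}  (accept=1 not in)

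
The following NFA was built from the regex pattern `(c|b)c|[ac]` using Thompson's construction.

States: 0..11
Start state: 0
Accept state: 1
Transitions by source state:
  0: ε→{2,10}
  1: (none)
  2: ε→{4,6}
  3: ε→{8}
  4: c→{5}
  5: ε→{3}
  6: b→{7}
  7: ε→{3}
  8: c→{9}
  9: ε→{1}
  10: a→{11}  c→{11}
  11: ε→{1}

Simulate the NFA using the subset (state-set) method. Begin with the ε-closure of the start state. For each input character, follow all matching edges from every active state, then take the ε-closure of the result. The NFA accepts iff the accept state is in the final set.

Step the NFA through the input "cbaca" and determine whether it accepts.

Answer: REJECT

Trace:
start: ε-closure({0}) = {0,2,4,6,10}
'c' @ 1: {1,3,5,8,11}  [accepting]
'b' @ 2: {}  — state set empty
rest 'aca' ignored (set empty)
final: {}; accept 1 not in set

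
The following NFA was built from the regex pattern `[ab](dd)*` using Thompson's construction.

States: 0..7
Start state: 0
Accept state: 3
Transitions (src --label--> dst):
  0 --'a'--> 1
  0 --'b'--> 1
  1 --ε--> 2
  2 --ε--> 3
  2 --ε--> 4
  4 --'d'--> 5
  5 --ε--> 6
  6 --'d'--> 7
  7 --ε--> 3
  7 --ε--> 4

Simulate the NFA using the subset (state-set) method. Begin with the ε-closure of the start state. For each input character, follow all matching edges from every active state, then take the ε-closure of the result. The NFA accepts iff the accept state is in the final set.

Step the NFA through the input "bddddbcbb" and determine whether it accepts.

Answer: REJECT

Steps:
start: ε-closure({0}) = {0}
'b' @ 1: {1,2,3,4}  ✓accept
'd' @ 2: {5,6}
'd' @ 3: {3,4,7}  ✓accept
'd' @ 4: {5,6}
'd' @ 5: {3,4,7}  ✓accept
'b' @ 6: {}  — dead — no transitions
rest 'cbb' ignored (set empty)
after full input: {}  (accept=3 not in)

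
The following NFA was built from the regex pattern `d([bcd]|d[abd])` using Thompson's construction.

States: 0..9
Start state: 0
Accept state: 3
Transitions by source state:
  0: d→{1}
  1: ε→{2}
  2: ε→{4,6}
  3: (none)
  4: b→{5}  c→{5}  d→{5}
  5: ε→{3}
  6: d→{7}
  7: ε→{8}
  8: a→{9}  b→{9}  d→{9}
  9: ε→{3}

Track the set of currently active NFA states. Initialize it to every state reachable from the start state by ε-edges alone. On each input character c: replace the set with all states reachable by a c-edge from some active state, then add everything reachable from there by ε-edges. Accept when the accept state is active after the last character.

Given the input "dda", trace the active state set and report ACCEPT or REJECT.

S₀ = ε-closure({0}) = {0}
'd' @ 1: {1,2,4,6}
'd' @ 2: {3,5,7,8}  ✓accept
'a' @ 3: {3,9}  ✓accept
final: {3,9}; accept 3 in set

Answer: ACCEPT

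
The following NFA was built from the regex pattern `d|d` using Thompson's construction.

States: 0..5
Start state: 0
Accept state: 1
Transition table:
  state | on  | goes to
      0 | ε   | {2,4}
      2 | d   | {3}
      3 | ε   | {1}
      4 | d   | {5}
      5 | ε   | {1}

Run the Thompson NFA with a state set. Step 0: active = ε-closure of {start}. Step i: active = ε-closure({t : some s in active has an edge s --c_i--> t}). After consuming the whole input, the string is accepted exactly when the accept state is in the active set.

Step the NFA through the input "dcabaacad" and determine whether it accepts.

Answer: REJECT

Derivation:
initial (ε-close {0}): {0,2,4}
'd' @ 1: {1,3,5}  (accept∈set)
'c' @ 2: {}  — no active states
rest 'abaacad' ignored (set empty)
end set {} — state 1 not in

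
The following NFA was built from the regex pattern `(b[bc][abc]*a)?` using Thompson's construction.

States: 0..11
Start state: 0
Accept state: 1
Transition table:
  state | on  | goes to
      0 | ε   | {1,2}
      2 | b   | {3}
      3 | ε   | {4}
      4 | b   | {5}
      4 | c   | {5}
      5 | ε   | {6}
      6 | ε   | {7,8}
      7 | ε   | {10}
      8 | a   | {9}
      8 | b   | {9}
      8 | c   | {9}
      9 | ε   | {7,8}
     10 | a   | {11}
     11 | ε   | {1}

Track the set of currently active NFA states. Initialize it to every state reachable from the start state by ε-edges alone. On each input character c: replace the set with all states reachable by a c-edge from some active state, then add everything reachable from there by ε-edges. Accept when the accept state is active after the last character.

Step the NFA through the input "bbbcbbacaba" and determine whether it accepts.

Answer: ACCEPT

Derivation:
start: ε-closure({0}) = {0,1,2}
'b' @ 1: {3,4}
'b' @ 2: {5,6,7,8,10}
'b' @ 3: {7,8,9,10}
'c' @ 4: {7,8,9,10}
'b' @ 5: {7,8,9,10}
'b' @ 6: {7,8,9,10}
'a' @ 7: {1,7,8,9,10,11}  ✓accept
'c' @ 8: {7,8,9,10}
'a' @ 9: {1,7,8,9,10,11}  ✓accept
'b' @ 10: {7,8,9,10}
'a' @ 11: {1,7,8,9,10,11}  ✓accept
end set {1,7,8,9,10,11} — state 1 in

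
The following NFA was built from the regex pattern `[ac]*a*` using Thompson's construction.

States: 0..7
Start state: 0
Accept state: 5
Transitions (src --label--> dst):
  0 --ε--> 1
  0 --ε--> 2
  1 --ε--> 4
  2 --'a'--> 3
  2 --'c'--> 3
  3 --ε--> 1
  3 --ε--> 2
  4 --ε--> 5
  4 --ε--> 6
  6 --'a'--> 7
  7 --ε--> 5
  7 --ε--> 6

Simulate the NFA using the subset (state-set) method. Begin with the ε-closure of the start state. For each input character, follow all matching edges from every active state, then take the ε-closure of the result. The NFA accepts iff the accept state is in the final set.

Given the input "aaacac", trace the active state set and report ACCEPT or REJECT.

start: ε-closure({0}) = {0,1,2,4,5,6}
'a' @ 1: {1,2,3,4,5,6,7}  (accept∈set)
'a' @ 2: {1,2,3,4,5,6,7}  (accept∈set)
'a' @ 3: {1,2,3,4,5,6,7}  (accept∈set)
'c' @ 4: {1,2,3,4,5,6}  (accept∈set)
'a' @ 5: {1,2,3,4,5,6,7}  (accept∈set)
'c' @ 6: {1,2,3,4,5,6}  (accept∈set)
end set {1,2,3,4,5,6} — state 5 in

Answer: ACCEPT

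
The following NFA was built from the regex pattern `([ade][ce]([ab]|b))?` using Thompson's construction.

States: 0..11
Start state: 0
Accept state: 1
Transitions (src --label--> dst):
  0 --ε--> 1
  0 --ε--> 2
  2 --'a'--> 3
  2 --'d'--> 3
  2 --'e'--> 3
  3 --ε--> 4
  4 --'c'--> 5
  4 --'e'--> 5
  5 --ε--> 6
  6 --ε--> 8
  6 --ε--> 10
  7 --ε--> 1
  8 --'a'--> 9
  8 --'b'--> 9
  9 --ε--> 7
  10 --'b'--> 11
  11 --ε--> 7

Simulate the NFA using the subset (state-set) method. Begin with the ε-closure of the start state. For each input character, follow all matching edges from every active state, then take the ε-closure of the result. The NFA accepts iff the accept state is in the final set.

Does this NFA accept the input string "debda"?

Answer: REJECT

Trace:
start: ε-closure({0}) = {0,1,2}
'd' @ 1: {3,4}
'e' @ 2: {5,6,8,10}
'b' @ 3: {1,7,9,11}  (accept∈set)
'd' @ 4: {}  — dead — no transitions
rest 'a' ignored (set empty)
end set {} — state 1 not in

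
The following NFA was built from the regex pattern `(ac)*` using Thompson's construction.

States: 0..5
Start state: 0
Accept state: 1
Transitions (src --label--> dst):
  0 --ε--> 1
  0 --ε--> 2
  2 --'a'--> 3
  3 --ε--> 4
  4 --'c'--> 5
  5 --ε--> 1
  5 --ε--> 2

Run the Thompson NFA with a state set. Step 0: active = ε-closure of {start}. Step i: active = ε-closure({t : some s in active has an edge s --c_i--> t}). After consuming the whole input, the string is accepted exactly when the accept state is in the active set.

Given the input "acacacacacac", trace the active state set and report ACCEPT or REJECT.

Answer: ACCEPT

Trace:
start: ε-closure({0}) = {0,1,2}
'a' @ 1: {3,4}
'c' @ 2: {1,2,5}  [accepting]
'a' @ 3: {3,4}
'c' @ 4: {1,2,5}  [accepting]
'a' @ 5: {3,4}
'c' @ 6: {1,2,5}  [accepting]
'a' @ 7: {3,4}
'c' @ 8: {1,2,5}  [accepting]
'a' @ 9: {3,4}
'c' @ 10: {1,2,5}  [accepting]
'a' @ 11: {3,4}
'c' @ 12: {1,2,5}  [accepting]
end set {1,2,5} — state 1 in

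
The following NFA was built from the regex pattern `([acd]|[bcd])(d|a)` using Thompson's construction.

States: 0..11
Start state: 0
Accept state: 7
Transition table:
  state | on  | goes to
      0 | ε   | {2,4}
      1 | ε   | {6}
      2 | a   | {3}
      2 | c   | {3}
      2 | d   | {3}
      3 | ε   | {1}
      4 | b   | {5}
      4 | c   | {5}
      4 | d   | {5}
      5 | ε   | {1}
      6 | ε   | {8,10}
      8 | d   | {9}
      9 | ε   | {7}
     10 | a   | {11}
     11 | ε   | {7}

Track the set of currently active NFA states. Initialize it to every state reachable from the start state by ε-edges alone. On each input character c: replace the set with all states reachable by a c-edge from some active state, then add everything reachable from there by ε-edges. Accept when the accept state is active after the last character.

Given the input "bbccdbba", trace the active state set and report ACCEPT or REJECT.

Answer: REJECT

Steps:
initial (ε-close {0}): {0,2,4}
'b' @ 1: {1,5,6,8,10}
'b' @ 2: {}  — dead — no transitions
rest 'ccdbba' ignored (set empty)
end set {} — state 7 not in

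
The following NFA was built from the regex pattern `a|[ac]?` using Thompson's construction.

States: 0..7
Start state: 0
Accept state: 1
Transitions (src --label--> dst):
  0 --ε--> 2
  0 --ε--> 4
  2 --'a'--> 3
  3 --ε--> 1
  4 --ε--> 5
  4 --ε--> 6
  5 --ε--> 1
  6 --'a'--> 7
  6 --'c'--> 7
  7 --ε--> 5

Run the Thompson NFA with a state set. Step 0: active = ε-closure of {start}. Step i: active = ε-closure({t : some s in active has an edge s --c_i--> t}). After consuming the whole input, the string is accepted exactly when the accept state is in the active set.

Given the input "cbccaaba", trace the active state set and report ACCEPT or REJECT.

initial (ε-close {0}): {0,1,2,4,5,6}
'c' @ 1: {1,5,7}  [accepting]
'b' @ 2: {}  — no active states
rest 'ccaaba' ignored (set empty)
after full input: {}  (accept=1 not in)

Answer: REJECT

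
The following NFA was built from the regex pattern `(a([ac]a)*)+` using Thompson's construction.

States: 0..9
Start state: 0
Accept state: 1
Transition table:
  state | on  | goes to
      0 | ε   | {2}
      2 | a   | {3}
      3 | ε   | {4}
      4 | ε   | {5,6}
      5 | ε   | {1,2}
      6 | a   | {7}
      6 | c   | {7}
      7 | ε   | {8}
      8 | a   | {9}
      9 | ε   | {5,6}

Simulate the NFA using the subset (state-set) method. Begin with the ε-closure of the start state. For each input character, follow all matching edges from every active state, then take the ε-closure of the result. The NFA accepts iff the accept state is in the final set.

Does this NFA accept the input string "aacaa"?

Answer: ACCEPT

Trace:
start: ε-closure({0}) = {0,2}
'a' @ 1: {1,2,3,4,5,6}  ✓accept
'a' @ 2: {1,2,3,4,5,6,7,8}  ✓accept
'c' @ 3: {7,8}
'a' @ 4: {1,2,5,6,9}  ✓accept
'a' @ 5: {1,2,3,4,5,6,7,8}  ✓accept
final: {1,2,3,4,5,6,7,8}; accept 1 in set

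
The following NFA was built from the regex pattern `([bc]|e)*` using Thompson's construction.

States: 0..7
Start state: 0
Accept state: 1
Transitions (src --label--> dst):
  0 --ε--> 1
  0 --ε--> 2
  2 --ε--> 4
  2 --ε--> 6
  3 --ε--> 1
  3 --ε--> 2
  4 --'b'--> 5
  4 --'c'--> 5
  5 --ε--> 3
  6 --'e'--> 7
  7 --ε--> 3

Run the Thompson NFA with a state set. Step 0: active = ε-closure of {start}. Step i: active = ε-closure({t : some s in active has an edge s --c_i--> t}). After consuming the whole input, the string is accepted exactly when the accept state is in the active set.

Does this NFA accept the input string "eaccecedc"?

S₀ = ε-closure({0}) = {0,1,2,4,6}
'e' @ 1: {1,2,3,4,6,7}  ✓accept
'a' @ 2: {}  — state set empty
rest 'ccecedc' ignored (set empty)
after full input: {}  (accept=1 not in)

Answer: REJECT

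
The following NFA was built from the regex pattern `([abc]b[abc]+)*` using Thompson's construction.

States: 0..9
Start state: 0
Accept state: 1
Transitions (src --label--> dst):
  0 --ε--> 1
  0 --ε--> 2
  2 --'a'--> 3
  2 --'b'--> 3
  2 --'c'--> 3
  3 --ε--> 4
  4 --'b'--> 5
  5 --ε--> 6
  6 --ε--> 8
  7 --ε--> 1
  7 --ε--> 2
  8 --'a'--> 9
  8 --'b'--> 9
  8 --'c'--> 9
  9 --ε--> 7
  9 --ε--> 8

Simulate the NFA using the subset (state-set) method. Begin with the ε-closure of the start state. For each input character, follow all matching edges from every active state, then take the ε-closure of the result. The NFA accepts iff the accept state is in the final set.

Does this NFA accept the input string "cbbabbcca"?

initial (ε-close {0}): {0,1,2}
'c' @ 1: {3,4}
'b' @ 2: {5,6,8}
'b' @ 3: {1,2,7,8,9}  ✓accept
'a' @ 4: {1,2,3,4,7,8,9}  ✓accept
'b' @ 5: {1,2,3,4,5,6,7,8,9}  ✓accept
'b' @ 6: {1,2,3,4,5,6,7,8,9}  ✓accept
'c' @ 7: {1,2,3,4,7,8,9}  ✓accept
'c' @ 8: {1,2,3,4,7,8,9}  ✓accept
'a' @ 9: {1,2,3,4,7,8,9}  ✓accept
end set {1,2,3,4,7,8,9} — state 1 in

Answer: ACCEPT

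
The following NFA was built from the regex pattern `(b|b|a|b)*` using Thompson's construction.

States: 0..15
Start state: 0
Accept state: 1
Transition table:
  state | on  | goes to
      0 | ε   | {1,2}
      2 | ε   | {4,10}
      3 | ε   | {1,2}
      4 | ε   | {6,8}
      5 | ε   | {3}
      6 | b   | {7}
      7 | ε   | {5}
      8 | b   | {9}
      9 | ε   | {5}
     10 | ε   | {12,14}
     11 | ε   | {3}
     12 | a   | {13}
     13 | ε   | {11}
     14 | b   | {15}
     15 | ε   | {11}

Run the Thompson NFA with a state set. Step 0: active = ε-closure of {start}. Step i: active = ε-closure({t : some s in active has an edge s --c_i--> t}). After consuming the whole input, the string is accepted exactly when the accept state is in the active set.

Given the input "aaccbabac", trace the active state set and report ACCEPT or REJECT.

Answer: REJECT

Trace:
initial (ε-close {0}): {0,1,2,4,6,8,10,12,14}
'a' @ 1: {1,2,3,4,6,8,10,11,12,13,14}  (accept∈set)
'a' @ 2: {1,2,3,4,6,8,10,11,12,13,14}  (accept∈set)
'c' @ 3: {}  — no active states
rest 'cbabac' ignored (set empty)
final: {}; accept 1 not in set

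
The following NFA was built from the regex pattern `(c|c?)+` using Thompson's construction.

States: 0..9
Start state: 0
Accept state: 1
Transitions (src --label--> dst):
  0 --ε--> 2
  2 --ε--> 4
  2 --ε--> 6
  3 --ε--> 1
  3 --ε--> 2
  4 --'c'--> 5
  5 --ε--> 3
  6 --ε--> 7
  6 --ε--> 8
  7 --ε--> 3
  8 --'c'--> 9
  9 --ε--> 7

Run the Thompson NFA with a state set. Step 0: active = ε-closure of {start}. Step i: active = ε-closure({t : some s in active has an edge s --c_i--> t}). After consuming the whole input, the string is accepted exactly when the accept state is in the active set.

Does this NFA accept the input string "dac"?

S₀ = ε-closure({0}) = {0,1,2,3,4,6,7,8}
'd' @ 1: {}  — dead — no transitions
rest 'ac' ignored (set empty)
final: {}; accept 1 not in set

Answer: REJECT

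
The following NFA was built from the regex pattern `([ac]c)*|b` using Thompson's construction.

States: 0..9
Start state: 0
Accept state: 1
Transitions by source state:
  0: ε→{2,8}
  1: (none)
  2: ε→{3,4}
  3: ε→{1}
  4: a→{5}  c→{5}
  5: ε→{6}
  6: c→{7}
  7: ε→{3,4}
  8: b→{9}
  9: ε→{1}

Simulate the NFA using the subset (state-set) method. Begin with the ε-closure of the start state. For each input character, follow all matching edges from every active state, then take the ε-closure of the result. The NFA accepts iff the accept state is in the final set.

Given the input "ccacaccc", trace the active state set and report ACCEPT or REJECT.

start: ε-closure({0}) = {0,1,2,3,4,8}
'c' @ 1: {5,6}
'c' @ 2: {1,3,4,7}  ✓accept
'a' @ 3: {5,6}
'c' @ 4: {1,3,4,7}  ✓accept
'a' @ 5: {5,6}
'c' @ 6: {1,3,4,7}  ✓accept
'c' @ 7: {5,6}
'c' @ 8: {1,3,4,7}  ✓accept
final: {1,3,4,7}; accept 1 in set

Answer: ACCEPT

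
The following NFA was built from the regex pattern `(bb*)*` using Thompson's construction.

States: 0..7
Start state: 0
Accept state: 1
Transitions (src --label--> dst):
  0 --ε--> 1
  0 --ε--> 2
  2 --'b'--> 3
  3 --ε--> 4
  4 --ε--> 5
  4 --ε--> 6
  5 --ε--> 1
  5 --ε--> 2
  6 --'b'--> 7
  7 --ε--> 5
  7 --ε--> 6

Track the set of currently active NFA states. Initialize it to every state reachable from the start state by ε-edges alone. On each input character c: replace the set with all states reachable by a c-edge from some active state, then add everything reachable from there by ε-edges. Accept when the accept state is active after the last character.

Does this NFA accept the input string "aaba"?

initial (ε-close {0}): {0,1,2}
'a' @ 1: {}  — state set empty
rest 'aba' ignored (set empty)
final: {}; accept 1 not in set

Answer: REJECT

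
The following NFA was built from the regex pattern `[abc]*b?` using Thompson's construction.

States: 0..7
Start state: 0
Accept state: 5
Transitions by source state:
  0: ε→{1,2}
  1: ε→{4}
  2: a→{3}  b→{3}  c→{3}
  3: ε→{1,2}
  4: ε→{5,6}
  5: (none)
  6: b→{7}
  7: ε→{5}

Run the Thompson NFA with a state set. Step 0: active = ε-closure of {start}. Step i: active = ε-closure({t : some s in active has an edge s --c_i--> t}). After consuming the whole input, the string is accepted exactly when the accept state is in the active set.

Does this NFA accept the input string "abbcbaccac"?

Answer: ACCEPT

Trace:
S₀ = ε-closure({0}) = {0,1,2,4,5,6}
'a' @ 1: {1,2,3,4,5,6}  ✓accept
'b' @ 2: {1,2,3,4,5,6,7}  ✓accept
'b' @ 3: {1,2,3,4,5,6,7}  ✓accept
'c' @ 4: {1,2,3,4,5,6}  ✓accept
'b' @ 5: {1,2,3,4,5,6,7}  ✓accept
'a' @ 6: {1,2,3,4,5,6}  ✓accept
'c' @ 7: {1,2,3,4,5,6}  ✓accept
'c' @ 8: {1,2,3,4,5,6}  ✓accept
'a' @ 9: {1,2,3,4,5,6}  ✓accept
'c' @ 10: {1,2,3,4,5,6}  ✓accept
end set {1,2,3,4,5,6} — state 5 in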